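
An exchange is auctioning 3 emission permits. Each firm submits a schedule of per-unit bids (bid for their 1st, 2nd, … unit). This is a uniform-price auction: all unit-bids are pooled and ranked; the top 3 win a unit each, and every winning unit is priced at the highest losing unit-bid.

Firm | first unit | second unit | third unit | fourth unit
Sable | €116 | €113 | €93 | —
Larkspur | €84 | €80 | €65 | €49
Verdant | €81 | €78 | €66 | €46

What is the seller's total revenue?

Total revenue: €252

Pooled unit-bids ranked (top 3): 116 (Sable-1), 113 (Sable-2), 93 (Sable-3)
The (k+1)-th unit-bid is €84.
Allocation: Sable 3. Every unit priced at €84.
Revenue = 3 × 84 = €252.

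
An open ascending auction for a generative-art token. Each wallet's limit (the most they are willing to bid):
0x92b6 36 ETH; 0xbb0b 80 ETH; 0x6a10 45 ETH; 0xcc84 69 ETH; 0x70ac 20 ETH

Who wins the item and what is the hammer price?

Open ascending-bid auction: the price rises until one bidder remains; the winner pays the price at which the last rival dropped out.
Limits ranked: 80 (0xbb0b) > 69 (0xcc84) > 45 (0x6a10) > 36 (0x92b6) > 20 (0x70ac)
Once the price passes 69 ETH, only 0xbb0b is left; the hammer falls at 0xcc84's limit of 69 ETH.

0xbb0b wins at 69 ETH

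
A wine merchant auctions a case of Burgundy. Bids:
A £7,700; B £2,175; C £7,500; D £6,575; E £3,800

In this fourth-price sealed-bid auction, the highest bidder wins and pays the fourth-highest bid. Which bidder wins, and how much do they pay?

Bids ranked: 7,700 (A) > 7,500 (C) > 6,575 (D) > 3,800 (E) > 2,175 (B)
A is highest; pays the fourth-highest bid, £3,800.

A pays £3,800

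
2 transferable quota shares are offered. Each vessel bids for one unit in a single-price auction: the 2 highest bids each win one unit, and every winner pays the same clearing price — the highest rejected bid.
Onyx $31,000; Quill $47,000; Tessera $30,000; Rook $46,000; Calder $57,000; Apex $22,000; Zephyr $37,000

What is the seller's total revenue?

Ordering the bids: 57,000 (Calder), 47,000 (Quill), 46,000 (Rook), 37,000 (Zephyr), …
The 2 highest are Calder, Quill.
Clearing price = highest rejected bid = $46,000.
Total revenue = 2 × $46,000 = $92,000.

Total revenue: $92,000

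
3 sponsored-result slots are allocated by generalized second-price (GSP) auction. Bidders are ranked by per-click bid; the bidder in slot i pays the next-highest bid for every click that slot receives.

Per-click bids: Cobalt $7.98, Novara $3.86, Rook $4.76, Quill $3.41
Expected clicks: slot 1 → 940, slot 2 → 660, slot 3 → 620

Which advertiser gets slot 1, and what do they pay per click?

Cobalt; $4.76 per click

Ranked by bid: $7.98 (Cobalt) > $4.76 (Rook) > $3.86 (Novara) > $3.41 (Quill)
Slot 1 goes to the first-ranked bidder, Cobalt, who pays the next bid down: $4.76/click.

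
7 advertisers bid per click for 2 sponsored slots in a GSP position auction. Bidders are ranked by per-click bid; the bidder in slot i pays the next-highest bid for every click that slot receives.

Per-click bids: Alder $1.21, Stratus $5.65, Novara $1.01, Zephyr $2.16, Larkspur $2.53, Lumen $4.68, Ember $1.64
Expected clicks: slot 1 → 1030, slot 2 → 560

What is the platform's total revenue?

Total revenue: $6237.20

Sorting advertisers: $5.65 (Stratus) > $4.68 (Lumen) > $2.53 (Larkspur) > …
Slot 1: Stratus pays $4.68 × 1030 = $4820.40
Slot 2: Lumen pays $2.53 × 560 = $1416.80
Total = $6237.20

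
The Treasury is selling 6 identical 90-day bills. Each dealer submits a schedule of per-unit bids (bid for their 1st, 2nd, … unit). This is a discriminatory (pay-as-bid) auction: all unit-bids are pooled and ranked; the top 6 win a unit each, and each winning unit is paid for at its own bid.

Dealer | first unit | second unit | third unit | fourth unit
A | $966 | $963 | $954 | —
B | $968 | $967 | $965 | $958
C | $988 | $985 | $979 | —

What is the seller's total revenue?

All unit-bids, highest first — top 6: 988 (C-1), 985 (C-2), 979 (C-3), 968 (B-1), 967 (B-2), 966 (A-1)
Next rejected bid: $965 (not a price — pay-as-bid).
Each winning unit pays its own bid.
Revenue = 988 + 985 + 979 + 968 + 967 + 966 = $5,853.

Total revenue: $5,853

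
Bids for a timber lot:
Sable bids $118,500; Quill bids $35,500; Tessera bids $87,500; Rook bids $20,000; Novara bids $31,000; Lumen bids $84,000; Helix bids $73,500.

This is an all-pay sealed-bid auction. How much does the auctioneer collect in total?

Total revenue: $450,000

Bids in order: 118,500 (Sable) > 87,500 (Tessera) > 84,000 (Lumen) > 73,500 (Helix) > 35,500 (Quill) > 31,000 (Novara) > …
Sable wins with the top bid; all bids are sunk regardless.
Every bidder forfeits their bid regardless of winning.
Revenue = 118,500 + 35,500 + 87,500 + 20,000 + 31,000 + 84,000 + 73,500 = $450,000.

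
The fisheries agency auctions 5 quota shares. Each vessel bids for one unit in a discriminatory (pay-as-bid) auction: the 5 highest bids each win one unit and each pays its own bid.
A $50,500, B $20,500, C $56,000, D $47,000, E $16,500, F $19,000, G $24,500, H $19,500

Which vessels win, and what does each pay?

C $56,000, A $50,500, D $47,000, G $24,500, B $20,500

Bids ranked high→low: 56,000 (C), 50,500 (A), 47,000 (D), 24,500 (G), 20,500 (B), 19,500 (H), 19,000 (F), …
Winners (5 units): C, A, D, G, B.
Each winner pays its own bid: C $56,000, A $50,500, D $47,000, G $24,500, B $20,500.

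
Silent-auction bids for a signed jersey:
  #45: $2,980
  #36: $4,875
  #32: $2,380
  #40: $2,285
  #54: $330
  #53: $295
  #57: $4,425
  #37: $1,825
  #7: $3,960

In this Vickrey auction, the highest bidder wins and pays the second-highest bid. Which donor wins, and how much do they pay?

Vickrey auction: the highest bidder wins and pays the second-highest bid.
Sorting bids: 4,875 (#36) > 4,425 (#57) > 3,960 (#7) > 2,980 (#45) > 2,380 (#32) > 2,285 (#40) > …
#36 wins with the highest bid; price is set by the runner-up at $4,425.

#36 pays $4,425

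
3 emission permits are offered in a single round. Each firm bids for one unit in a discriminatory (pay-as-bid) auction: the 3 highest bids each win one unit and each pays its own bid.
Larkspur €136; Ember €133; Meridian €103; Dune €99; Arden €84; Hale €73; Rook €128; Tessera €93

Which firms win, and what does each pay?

Sorting: 136 (Larkspur), 133 (Ember), 128 (Rook), 103 (Meridian), 99 (Dune), …
Winners (3 units): Larkspur, Ember, Rook.
Each winner pays its own bid: Larkspur €136, Ember €133, Rook €128.

Larkspur €136, Ember €133, Rook €128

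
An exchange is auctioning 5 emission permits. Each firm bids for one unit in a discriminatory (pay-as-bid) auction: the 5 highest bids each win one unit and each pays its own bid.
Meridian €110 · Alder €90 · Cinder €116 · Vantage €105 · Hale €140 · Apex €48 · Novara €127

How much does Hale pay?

Bids ranked high→low: 140 (Hale), 127 (Novara), 116 (Cinder), 110 (Meridian), 105 (Vantage), 90 (Alder), 48 (Apex)
Winners (5 units): Hale, Novara, Cinder, Meridian, Vantage.
Hale wins → own bid €140.

Hale pays €140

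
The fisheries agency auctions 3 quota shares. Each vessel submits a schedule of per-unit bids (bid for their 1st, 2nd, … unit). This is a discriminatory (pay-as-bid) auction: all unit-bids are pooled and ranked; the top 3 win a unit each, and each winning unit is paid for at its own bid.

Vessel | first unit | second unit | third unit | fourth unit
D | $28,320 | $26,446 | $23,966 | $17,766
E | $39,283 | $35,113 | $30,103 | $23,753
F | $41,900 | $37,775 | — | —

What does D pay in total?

Merging the schedules and taking the best 3: 41,900 (F-1), 39,283 (E-1), 37,775 (F-2)
Next rejected bid: $35,113 (not a price — pay-as-bid).
D wins no units.

D pays $0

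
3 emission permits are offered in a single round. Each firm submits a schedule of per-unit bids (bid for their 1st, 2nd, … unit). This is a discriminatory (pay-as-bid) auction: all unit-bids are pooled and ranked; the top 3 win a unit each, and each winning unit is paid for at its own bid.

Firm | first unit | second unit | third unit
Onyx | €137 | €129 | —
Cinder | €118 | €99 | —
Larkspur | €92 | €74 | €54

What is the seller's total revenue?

Total revenue: €384

Pooled unit-bids ranked (top 3): 137 (Onyx-1), 129 (Onyx-2), 118 (Cinder-1)
Next rejected bid: €99 (not a price — pay-as-bid).
Each winning unit pays its own bid.
Revenue = 137 + 129 + 118 = €384.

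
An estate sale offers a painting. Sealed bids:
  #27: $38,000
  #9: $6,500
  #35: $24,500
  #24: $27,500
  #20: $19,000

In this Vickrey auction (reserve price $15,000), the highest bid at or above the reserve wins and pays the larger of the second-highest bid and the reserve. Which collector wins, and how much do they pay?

Sorting bids: 38,000 (#27) > 27,500 (#24) > 24,500 (#35) > 19,000 (#20) > 6,500 (#9)
#27 has the top bid at or above the reserve ($38,000).
Second-highest bid $27,500 exceeds the reserve $15,000 → payment $27,500.

#27 pays $27,500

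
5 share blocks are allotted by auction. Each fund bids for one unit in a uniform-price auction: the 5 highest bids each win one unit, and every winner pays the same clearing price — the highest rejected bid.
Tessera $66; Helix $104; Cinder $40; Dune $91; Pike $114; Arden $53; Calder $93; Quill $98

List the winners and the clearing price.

Pike, Helix, Quill, Calder, Dune; each pays $66

Bids ranked high→low: 114 (Pike), 104 (Helix), 98 (Quill), 93 (Calder), 91 (Dune), 66 (Tessera), 53 (Arden), …
Winners (5 units): Pike, Helix, Quill, Calder, Dune.
Clearing price = highest rejected bid = $66.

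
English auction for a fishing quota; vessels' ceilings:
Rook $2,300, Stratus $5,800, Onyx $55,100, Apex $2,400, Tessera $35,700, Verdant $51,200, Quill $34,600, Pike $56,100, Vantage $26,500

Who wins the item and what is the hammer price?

Pike wins at $55,100

Sorting limits: 56,100 (Pike) > 55,100 (Onyx) > 51,200 (Verdant) > 35,700 (Tessera) > 34,600 (Quill) > 26,500 (Vantage) > …
Once the price passes $55,100, only Pike is left; the hammer falls at Onyx's limit of $55,100.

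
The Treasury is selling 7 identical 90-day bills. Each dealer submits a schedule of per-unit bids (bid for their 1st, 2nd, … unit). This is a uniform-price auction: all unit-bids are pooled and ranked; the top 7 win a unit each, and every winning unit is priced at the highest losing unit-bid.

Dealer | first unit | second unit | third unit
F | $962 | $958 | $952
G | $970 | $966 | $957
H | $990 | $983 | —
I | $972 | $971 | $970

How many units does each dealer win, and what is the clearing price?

G 2, H 2, I 3; clearing price $962

All unit-bids, highest first — top 7: 990 (H-1), 983 (H-2), 972 (I-1), 971 (I-2), 970 (G-1), 970 (I-3), 966 (G-2)
The (k+1)-th unit-bid is $962.
Allocation: G 2, H 2, I 3.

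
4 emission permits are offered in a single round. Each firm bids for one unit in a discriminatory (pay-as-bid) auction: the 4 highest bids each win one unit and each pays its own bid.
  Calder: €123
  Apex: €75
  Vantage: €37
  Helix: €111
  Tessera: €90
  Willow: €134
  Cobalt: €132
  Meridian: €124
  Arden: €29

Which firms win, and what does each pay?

Ordering the bids: 134 (Willow), 132 (Cobalt), 124 (Meridian), 123 (Calder), 111 (Helix), 90 (Tessera), …
Top 4: Willow, Cobalt, Meridian, Calder.
Each winner pays its own bid: Willow €134, Cobalt €132, Meridian €124, Calder €123.

Willow €134, Cobalt €132, Meridian €124, Calder €123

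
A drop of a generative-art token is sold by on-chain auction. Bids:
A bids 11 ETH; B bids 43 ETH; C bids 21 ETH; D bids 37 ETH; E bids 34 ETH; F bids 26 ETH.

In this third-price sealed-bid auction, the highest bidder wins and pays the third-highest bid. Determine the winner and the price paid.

B pays 34 ETH

Third-price sealed-bid auction: the highest bidder wins and pays the third-highest bid.
Bids ranked: 43 (B) > 37 (D) > 34 (E) > 26 (F) > 21 (C) > 11 (A)
B is highest; pays the third-highest bid, 34 ETH.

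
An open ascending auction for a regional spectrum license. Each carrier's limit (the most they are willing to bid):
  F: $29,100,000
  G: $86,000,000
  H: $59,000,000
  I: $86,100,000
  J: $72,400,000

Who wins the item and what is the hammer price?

I wins at $86,000,000

Sorting limits: 86,100,000 (I) > 86,000,000 (G) > 72,400,000 (J) > 59,000,000 (H) > 29,100,000 (F)
Bidding ends when G exits at $86,000,000; I takes it.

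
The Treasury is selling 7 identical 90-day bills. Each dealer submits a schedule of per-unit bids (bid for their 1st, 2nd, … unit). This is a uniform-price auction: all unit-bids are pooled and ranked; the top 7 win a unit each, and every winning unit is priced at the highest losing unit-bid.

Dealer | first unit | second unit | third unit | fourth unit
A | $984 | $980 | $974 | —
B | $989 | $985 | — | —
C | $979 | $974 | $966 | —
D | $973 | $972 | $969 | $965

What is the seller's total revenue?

Total revenue: $6,811

All unit-bids, highest first — top 7: 989 (B-1), 985 (B-2), 984 (A-1), 980 (A-2), 979 (C-1), 974 (A-3), 974 (C-2)
Highest rejected unit-bid = $973.
Allocation: A 3, B 2, C 2. Every unit priced at $973.
Revenue = 7 × 973 = $6,811.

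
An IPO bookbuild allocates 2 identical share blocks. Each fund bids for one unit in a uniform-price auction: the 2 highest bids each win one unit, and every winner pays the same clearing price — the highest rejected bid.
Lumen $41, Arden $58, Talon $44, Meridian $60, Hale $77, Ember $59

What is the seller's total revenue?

Total revenue: $118

Bids ranked high→low: 77 (Hale), 60 (Meridian), 59 (Ember), 58 (Arden), …
Winners (2 units): Hale, Meridian.
Highest unsuccessful bid: $59 → clearing price.
Total revenue = 2 × $59 = $118.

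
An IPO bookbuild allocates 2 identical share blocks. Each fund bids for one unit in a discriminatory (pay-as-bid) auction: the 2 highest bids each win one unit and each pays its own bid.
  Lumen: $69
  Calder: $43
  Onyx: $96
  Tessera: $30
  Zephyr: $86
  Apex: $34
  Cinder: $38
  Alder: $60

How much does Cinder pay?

Sorting: 96 (Onyx), 86 (Zephyr), 69 (Lumen), 60 (Alder), …
Top 2: Onyx, Zephyr.
Cinder does not win → $0.

Cinder pays $0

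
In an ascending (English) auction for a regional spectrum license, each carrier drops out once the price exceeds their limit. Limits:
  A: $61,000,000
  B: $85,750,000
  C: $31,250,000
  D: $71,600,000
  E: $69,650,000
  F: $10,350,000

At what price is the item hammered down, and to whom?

B wins at $71,600,000

Ascending (English) auction: the price rises until one bidder remains; the winner pays the price at which the last rival dropped out.
Sorting limits: 85,750,000 (B) > 71,600,000 (D) > 69,650,000 (E) > 61,000,000 (A) > 31,250,000 (C) > 10,350,000 (F)
Once the price passes $71,600,000, only B is left; the hammer falls at D's limit of $71,600,000.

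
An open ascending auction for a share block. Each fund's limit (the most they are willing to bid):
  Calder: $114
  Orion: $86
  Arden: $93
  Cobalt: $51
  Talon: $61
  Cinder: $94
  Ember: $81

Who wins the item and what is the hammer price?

Rule: the price rises until one bidder remains; the winner pays the price at which the last rival dropped out.
Limits in order: 114 (Calder) > 94 (Cinder) > 93 (Arden) > 86 (Orion) > 81 (Ember) > 61 (Talon) > …
Bidding ends when Cinder exits at $94; Calder takes it.

Calder wins at $94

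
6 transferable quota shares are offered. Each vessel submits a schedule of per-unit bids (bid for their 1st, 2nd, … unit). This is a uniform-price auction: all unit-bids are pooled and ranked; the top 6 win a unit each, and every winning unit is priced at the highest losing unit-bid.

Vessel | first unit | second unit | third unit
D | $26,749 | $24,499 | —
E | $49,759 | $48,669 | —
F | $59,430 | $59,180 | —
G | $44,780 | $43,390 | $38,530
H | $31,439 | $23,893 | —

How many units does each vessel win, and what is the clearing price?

Pooled unit-bids ranked (top 6): 59,430 (F-1), 59,180 (F-2), 49,759 (E-1), 48,669 (E-2), 44,780 (G-1), 43,390 (G-2)
Highest rejected unit-bid = $38,530.
Allocation: E 2, F 2, G 2.

E 2, F 2, G 2; clearing price $38,530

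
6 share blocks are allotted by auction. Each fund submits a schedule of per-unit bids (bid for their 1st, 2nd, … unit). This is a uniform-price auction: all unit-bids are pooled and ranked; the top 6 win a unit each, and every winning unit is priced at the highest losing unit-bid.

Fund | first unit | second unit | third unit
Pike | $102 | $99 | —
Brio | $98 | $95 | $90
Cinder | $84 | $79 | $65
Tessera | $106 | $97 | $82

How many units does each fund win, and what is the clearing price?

All unit-bids, highest first — top 6: 106 (Tessera-1), 102 (Pike-1), 99 (Pike-2), 98 (Brio-1), 97 (Tessera-2), 95 (Brio-2)
Highest rejected unit-bid = $90.
Allocation: Brio 2, Pike 2, Tessera 2.

Brio 2, Pike 2, Tessera 2; clearing price $90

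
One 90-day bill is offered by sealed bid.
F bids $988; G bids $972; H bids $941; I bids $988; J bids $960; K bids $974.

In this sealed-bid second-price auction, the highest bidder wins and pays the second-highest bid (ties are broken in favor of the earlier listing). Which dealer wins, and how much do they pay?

F pays $988

Sealed-bid second-price auction: the highest bidder wins and pays the second-highest bid.
Sorting bids: 988 (F) > 988 (I) > 974 (K) > 972 (G) > 960 (J) > 941 (H)
F and I tie at $988; tie-break gives it to F.
Second-price: F pays I's bid of $988.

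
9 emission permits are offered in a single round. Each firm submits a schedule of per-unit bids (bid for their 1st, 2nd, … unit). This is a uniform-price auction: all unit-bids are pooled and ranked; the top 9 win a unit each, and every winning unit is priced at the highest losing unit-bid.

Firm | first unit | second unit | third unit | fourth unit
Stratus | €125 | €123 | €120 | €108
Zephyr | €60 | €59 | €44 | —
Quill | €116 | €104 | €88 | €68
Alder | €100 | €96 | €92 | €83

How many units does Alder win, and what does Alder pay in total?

Alder: 3 units, pays €264

Pooled unit-bids ranked (top 9): 125 (Stratus-1), 123 (Stratus-2), 120 (Stratus-3), 116 (Quill-1), 108 (Stratus-4), 104 (Quill-2), 100 (Alder-1), 96 (Alder-2), 92 (Alder-3)
First bid not allocated: €88.
Alder wins 3 unit(s) at €88 each.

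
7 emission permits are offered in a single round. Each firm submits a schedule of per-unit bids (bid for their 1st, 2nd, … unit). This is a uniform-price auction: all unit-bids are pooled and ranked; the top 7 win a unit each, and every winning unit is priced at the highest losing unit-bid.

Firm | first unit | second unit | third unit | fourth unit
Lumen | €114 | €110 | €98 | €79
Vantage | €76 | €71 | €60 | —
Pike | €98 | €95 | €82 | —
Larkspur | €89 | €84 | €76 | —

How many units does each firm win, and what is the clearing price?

All unit-bids, highest first — top 7: 114 (Lumen-1), 110 (Lumen-2), 98 (Lumen-3), 98 (Pike-1), 95 (Pike-2), 89 (Larkspur-1), 84 (Larkspur-2)
First bid not allocated: €82.
Allocation: Larkspur 2, Lumen 3, Pike 2.

Larkspur 2, Lumen 3, Pike 2; clearing price €82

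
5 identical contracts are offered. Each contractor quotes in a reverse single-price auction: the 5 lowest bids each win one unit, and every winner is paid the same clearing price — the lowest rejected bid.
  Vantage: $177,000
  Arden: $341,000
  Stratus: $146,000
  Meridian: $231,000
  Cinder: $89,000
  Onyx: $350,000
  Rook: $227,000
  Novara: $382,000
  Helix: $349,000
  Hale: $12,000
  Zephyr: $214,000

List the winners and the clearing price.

Hale, Cinder, Stratus, Vantage, Zephyr; each is paid $227,000

Sorting: 12,000 (Hale), 89,000 (Cinder), 146,000 (Stratus), 177,000 (Vantage), 214,000 (Zephyr), 227,000 (Rook), 231,000 (Meridian), …
Winners (5 units): Hale, Cinder, Stratus, Vantage, Zephyr.
Clearing price = lowest rejected bid = $227,000.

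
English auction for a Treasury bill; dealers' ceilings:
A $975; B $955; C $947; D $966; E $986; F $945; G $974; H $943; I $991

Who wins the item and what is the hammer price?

Limits in order: 991 (I) > 986 (E) > 975 (A) > 974 (G) > 966 (D) > 955 (B) > …
Bidding ends when E exits at $986; I takes it.

I wins at $986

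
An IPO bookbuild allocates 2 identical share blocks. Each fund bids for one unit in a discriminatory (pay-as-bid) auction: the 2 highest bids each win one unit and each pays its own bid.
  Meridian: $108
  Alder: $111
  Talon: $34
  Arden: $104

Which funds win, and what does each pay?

Sorting: 111 (Alder), 108 (Meridian), 104 (Arden), 34 (Talon)
The 2 highest are Alder, Meridian.
Each winner pays its own bid: Alder $111, Meridian $108.

Alder $111, Meridian $108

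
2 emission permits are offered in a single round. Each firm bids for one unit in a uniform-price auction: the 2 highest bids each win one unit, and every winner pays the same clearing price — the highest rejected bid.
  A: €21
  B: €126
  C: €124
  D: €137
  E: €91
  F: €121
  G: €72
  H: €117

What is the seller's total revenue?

Total revenue: €248

Bids ranked high→low: 137 (D), 126 (B), 124 (C), 121 (F), …
Top 2: D, B.
Highest unsuccessful bid: €124 → clearing price.
Total revenue = 2 × €124 = €248.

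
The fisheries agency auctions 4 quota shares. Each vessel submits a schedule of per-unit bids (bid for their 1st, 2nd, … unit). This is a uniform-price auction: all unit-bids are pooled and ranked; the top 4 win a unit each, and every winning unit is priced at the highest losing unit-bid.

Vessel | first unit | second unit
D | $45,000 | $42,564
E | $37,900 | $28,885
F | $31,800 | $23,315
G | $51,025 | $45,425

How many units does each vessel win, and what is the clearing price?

Pooled unit-bids ranked (top 4): 51,025 (G-1), 45,425 (G-2), 45,000 (D-1), 42,564 (D-2)
Highest rejected unit-bid = $37,900.
Allocation: D 2, G 2.

D 2, G 2; clearing price $37,900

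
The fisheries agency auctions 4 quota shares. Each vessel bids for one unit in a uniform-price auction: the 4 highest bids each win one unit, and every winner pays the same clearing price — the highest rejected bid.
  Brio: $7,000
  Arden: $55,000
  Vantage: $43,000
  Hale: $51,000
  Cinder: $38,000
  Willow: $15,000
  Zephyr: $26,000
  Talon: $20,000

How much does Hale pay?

Bids ranked high→low: 55,000 (Arden), 51,000 (Hale), 43,000 (Vantage), 38,000 (Cinder), 26,000 (Zephyr), 20,000 (Talon), …
Top 4: Arden, Hale, Vantage, Cinder.
First losing bid is Zephyr's $26,000, which sets the uniform price.
Hale wins → pays $26,000.

Hale pays $26,000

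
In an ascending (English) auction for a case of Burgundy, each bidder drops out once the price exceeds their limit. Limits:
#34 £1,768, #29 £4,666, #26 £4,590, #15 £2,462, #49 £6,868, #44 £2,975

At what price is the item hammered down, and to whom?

#49 wins at £4,666

Open ascending-bid auction: the price rises until one bidder remains; the winner pays the price at which the last rival dropped out.
Sorting limits: 6,868 (#49) > 4,666 (#29) > 4,590 (#26) > 2,975 (#44) > 2,462 (#15) > 1,768 (#34)
Bidding ends when #29 exits at £4,666; #49 takes it.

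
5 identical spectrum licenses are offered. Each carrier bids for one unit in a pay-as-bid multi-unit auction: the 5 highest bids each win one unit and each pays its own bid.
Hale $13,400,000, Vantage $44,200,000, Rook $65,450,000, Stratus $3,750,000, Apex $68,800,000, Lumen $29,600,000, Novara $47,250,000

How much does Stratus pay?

Ordering the bids: 68,800,000 (Apex), 65,450,000 (Rook), 47,250,000 (Novara), 44,200,000 (Vantage), 29,600,000 (Lumen), 13,400,000 (Hale), 3,750,000 (Stratus)
The 5 highest are Apex, Rook, Novara, Vantage, Lumen.
Stratus does not win → $0.

Stratus pays $0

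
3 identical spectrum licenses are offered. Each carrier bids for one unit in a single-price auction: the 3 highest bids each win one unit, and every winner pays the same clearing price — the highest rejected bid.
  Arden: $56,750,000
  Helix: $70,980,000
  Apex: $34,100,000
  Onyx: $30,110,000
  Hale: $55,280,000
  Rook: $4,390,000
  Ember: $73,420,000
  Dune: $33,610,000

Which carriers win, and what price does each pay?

Sorting: 73,420,000 (Ember), 70,980,000 (Helix), 56,750,000 (Arden), 55,280,000 (Hale), 34,100,000 (Apex), …
Top 3: Ember, Helix, Arden.
First losing bid is Hale's $55,280,000, which sets the uniform price.

Ember, Helix, Arden; each pays $55,280,000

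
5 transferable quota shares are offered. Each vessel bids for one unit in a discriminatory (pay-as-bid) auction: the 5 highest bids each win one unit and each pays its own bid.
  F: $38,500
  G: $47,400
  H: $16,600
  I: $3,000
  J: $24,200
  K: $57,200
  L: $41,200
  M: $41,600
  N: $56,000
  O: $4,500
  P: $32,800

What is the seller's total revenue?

Bids ranked high→low: 57,200 (K), 56,000 (N), 47,400 (G), 41,600 (M), 41,200 (L), 38,500 (F), 32,800 (P), …
The 5 highest are K, N, G, M, L.
Total revenue = 57,200 + 56,000 + 47,400 + 41,600 + 41,200 = $243,400.

Total revenue: $243,400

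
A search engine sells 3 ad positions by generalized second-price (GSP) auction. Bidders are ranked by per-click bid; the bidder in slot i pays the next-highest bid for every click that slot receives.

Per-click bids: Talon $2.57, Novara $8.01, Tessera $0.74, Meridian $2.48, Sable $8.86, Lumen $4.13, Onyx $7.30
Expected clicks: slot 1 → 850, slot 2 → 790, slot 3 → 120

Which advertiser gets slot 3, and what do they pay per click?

Sorting advertisers: $8.86 (Sable) > $8.01 (Novara) > $7.30 (Onyx) > $4.13 (Lumen) > …
Slot 3 goes to the third-ranked bidder, Onyx, who pays the next bid down: $4.13/click.

Onyx; $4.13 per click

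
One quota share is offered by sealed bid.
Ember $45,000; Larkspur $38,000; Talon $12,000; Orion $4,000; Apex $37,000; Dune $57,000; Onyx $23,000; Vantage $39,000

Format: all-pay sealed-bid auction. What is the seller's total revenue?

Bids ranked: 57,000 (Dune) > 45,000 (Ember) > 39,000 (Vantage) > 38,000 (Larkspur) > 37,000 (Apex) > 23,000 (Onyx) > …
Every bidder forfeits their bid regardless of winning.
Revenue = 45,000 + 38,000 + 12,000 + 4,000 + 37,000 + 57,000 + 23,000 + 39,000 = $255,000.

Total revenue: $255,000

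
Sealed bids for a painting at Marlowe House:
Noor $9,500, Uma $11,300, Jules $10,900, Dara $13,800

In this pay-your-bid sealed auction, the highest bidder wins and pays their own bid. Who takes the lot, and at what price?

Bids in order: 13,800 (Dara) > 11,300 (Uma) > 10,900 (Jules) > 9,500 (Noor)
First-price: Dara pays what they bid, $13,800.

Dara pays $13,800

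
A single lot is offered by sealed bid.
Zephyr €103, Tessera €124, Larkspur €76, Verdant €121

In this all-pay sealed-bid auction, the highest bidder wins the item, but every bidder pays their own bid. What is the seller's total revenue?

Bids in order: 124 (Tessera) > 121 (Verdant) > 103 (Zephyr) > 76 (Larkspur)
Every bidder forfeits their bid regardless of winning.
Revenue = 103 + 124 + 76 + 121 = €424.

Total revenue: €424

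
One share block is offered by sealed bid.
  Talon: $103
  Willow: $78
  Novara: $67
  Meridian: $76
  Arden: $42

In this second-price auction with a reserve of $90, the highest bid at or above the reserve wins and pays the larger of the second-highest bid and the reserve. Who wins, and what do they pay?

Sorting bids: 103 (Talon) > 78 (Willow) > 76 (Meridian) > 67 (Novara) > 42 (Arden)
Talon has the top bid at or above the reserve ($103).
Second-highest bid $78 is below the reserve $90, so the reserve binds → payment $90.

Talon pays $90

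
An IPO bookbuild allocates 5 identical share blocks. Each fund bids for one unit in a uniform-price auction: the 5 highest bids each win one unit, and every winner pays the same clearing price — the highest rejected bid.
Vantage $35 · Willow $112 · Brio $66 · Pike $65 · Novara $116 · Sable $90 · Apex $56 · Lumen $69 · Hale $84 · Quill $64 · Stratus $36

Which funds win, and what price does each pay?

Ordering the bids: 116 (Novara), 112 (Willow), 90 (Sable), 84 (Hale), 69 (Lumen), 66 (Brio), 65 (Pike), …
The 5 highest are Novara, Willow, Sable, Hale, Lumen.
Highest unsuccessful bid: $66 → clearing price.

Novara, Willow, Sable, Hale, Lumen; each pays $66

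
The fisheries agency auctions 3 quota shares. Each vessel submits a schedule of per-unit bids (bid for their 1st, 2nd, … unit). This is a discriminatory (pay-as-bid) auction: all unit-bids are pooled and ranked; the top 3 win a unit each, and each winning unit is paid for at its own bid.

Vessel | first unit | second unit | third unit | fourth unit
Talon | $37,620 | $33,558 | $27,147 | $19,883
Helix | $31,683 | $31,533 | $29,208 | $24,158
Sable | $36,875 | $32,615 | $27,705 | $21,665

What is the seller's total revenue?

Merging the schedules and taking the best 3: 37,620 (Talon-1), 36,875 (Sable-1), 33,558 (Talon-2)
Next rejected bid: $32,615 (not a price — pay-as-bid).
Each winning unit pays its own bid.
Revenue = 37,620 + 36,875 + 33,558 = $108,053.

Total revenue: $108,053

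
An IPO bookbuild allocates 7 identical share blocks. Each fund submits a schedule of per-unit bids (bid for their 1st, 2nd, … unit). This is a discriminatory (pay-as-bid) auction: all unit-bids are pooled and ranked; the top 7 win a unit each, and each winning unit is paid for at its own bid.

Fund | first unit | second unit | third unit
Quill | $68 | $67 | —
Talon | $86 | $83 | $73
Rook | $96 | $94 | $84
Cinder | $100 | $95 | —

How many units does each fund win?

All unit-bids, highest first — top 7: 100 (Cinder-1), 96 (Rook-1), 95 (Cinder-2), 94 (Rook-2), 86 (Talon-1), 84 (Rook-3), 83 (Talon-2)
Next rejected bid: $73 (not a price — pay-as-bid).
Allocation: Cinder 2, Rook 3, Talon 2.

Cinder 2, Rook 3, Talon 2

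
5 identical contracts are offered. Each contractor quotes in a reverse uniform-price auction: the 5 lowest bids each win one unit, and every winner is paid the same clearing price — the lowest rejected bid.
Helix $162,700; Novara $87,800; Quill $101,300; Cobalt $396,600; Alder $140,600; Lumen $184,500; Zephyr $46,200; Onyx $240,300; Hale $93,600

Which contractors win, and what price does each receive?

Zephyr, Novara, Hale, Quill, Alder; each is paid $162,700

Ordering the bids: 46,200 (Zephyr), 87,800 (Novara), 93,600 (Hale), 101,300 (Quill), 140,600 (Alder), 162,700 (Helix), 184,500 (Lumen), …
Lowest 5: Zephyr, Novara, Hale, Quill, Alder.
Clearing price = lowest rejected bid = $162,700.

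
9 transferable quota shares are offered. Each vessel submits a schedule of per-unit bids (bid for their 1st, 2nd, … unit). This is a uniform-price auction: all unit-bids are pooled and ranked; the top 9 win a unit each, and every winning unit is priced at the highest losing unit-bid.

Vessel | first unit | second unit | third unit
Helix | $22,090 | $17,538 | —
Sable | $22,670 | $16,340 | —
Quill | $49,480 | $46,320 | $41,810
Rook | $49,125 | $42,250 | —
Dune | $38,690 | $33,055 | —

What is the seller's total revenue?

Total revenue: $157,842

All unit-bids, highest first — top 9: 49,480 (Quill-1), 49,125 (Rook-1), 46,320 (Quill-2), 42,250 (Rook-2), 41,810 (Quill-3), 38,690 (Dune-1), 33,055 (Dune-2), 22,670 (Sable-1), 22,090 (Helix-1)
The (k+1)-th unit-bid is $17,538.
Allocation: Dune 2, Helix 1, Quill 3, Rook 2, Sable 1. Every unit priced at $17,538.
Revenue = 9 × 17,538 = $157,842.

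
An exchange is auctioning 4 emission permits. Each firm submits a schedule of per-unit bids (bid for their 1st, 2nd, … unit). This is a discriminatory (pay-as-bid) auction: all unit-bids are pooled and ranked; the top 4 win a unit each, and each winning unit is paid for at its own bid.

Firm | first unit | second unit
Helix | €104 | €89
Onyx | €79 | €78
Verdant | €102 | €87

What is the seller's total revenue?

Merging the schedules and taking the best 4: 104 (Helix-1), 102 (Verdant-1), 89 (Helix-2), 87 (Verdant-2)
Next rejected bid: €79 (not a price — pay-as-bid).
Each winning unit pays its own bid.
Revenue = 104 + 102 + 89 + 87 = €382.

Total revenue: €382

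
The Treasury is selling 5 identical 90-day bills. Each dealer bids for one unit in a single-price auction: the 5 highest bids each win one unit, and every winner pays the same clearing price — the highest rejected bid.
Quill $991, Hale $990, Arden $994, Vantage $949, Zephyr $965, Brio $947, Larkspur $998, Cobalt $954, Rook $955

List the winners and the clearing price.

Sorting: 998 (Larkspur), 994 (Arden), 991 (Quill), 990 (Hale), 965 (Zephyr), 955 (Rook), 954 (Cobalt), …
Top 5: Larkspur, Arden, Quill, Hale, Zephyr.
Highest unsuccessful bid: $955 → clearing price.

Larkspur, Arden, Quill, Hale, Zephyr; each pays $955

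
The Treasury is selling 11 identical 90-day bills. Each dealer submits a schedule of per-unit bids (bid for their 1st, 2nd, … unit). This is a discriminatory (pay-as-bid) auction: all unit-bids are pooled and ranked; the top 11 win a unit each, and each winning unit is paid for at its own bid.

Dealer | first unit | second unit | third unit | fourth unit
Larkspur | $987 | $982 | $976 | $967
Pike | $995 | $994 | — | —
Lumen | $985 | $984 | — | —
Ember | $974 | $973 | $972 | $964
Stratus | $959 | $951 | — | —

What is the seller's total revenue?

Total revenue: $10,789

Pooled unit-bids ranked (top 11): 995 (Pike-1), 994 (Pike-2), 987 (Larkspur-1), 985 (Lumen-1), 984 (Lumen-2), 982 (Larkspur-2), 976 (Larkspur-3), 974 (Ember-1), 973 (Ember-2), 972 (Ember-3), 967 (Larkspur-4)
Next rejected bid: $964 (not a price — pay-as-bid).
Each winning unit pays its own bid.
Revenue = 995 + 994 + 987 + 985 + 984 + 982 + 976 + 974 + 973 + 972 + 967 = $10,789.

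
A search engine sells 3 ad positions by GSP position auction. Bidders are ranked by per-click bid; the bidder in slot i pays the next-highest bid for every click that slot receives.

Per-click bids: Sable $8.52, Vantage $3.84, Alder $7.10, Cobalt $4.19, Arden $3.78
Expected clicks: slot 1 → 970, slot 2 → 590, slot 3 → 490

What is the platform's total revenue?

Per-click bids in order: $8.52 (Sable) > $7.10 (Alder) > $4.19 (Cobalt) > $3.84 (Vantage) > …
Slot 1: Sable pays $7.10 × 970 = $6887.00
Slot 2: Alder pays $4.19 × 590 = $2472.10
Slot 3: Cobalt pays $3.84 × 490 = $1881.60
Total = $11240.70

Total revenue: $11240.70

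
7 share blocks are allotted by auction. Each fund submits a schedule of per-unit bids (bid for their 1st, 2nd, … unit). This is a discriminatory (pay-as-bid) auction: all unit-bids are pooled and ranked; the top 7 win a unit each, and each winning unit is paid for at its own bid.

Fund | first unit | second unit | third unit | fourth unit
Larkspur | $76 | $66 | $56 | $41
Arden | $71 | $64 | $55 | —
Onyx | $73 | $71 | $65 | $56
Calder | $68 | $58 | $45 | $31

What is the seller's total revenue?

Pooled unit-bids ranked (top 7): 76 (Larkspur-1), 73 (Onyx-1), 71 (Arden-1), 71 (Onyx-2), 68 (Calder-1), 66 (Larkspur-2), 65 (Onyx-3)
Next rejected bid: $64 (not a price — pay-as-bid).
Each winning unit pays its own bid.
Revenue = 76 + 73 + 71 + 71 + 68 + 66 + 65 = $490.

Total revenue: $490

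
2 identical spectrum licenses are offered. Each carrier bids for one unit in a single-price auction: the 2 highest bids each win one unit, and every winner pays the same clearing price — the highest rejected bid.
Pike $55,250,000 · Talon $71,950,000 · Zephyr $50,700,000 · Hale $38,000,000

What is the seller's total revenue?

Sorting: 71,950,000 (Talon), 55,250,000 (Pike), 50,700,000 (Zephyr), 38,000,000 (Hale)
Winners (2 units): Talon, Pike.
First losing bid is Zephyr's $50,700,000, which sets the uniform price.
Total revenue = 2 × $50,700,000 = $101,400,000.

Total revenue: $101,400,000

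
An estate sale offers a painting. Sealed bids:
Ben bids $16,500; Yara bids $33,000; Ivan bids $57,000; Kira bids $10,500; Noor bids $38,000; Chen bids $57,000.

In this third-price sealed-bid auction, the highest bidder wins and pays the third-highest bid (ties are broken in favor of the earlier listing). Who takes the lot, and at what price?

Ivan pays $38,000

Rule: the highest bidder wins and pays the third-highest bid.
Sorting bids: 57,000 (Ivan) > 57,000 (Chen) > 38,000 (Noor) > 33,000 (Yara) > 16,500 (Ben) > 10,500 (Kira)
Ivan and Chen tie at $57,000; tie-break gives it to Ivan.
Ivan is highest; pays the third-highest bid, $38,000.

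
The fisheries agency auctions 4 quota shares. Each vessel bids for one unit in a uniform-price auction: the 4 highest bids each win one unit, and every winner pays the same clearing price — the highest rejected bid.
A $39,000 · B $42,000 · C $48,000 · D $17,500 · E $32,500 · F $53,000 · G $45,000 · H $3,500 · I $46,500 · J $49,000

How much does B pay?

Bids ranked high→low: 53,000 (F), 49,000 (J), 48,000 (C), 46,500 (I), 45,000 (G), 42,000 (B), …
Top 4: F, J, C, I.
First losing bid is G's $45,000, which sets the uniform price.
B does not win → pays $0.

B pays $0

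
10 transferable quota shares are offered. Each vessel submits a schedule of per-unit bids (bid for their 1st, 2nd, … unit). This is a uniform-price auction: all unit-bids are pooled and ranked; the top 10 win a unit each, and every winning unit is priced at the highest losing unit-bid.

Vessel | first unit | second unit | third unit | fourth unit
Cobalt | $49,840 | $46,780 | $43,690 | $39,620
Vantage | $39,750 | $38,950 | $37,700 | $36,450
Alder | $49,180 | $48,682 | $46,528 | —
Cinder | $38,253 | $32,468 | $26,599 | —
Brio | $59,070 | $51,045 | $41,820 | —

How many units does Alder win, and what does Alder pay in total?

Pooled unit-bids ranked (top 10): 59,070 (Brio-1), 51,045 (Brio-2), 49,840 (Cobalt-1), 49,180 (Alder-1), 48,682 (Alder-2), 46,780 (Cobalt-2), 46,528 (Alder-3), 43,690 (Cobalt-3), 41,820 (Brio-3), 39,750 (Vantage-1)
The (k+1)-th unit-bid is $39,620.
Alder wins 3 unit(s) at $39,620 each.

Alder: 3 units, pays $118,860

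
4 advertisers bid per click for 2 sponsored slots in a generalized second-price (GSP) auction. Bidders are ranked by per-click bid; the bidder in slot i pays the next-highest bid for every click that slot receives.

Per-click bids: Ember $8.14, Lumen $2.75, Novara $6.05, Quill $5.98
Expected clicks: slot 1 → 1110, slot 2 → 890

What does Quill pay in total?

Sorting advertisers: $8.14 (Ember) > $6.05 (Novara) > $5.98 (Quill) > …
Quill ranks below slot 2 → no slot, pays nothing.

Quill pays $0.00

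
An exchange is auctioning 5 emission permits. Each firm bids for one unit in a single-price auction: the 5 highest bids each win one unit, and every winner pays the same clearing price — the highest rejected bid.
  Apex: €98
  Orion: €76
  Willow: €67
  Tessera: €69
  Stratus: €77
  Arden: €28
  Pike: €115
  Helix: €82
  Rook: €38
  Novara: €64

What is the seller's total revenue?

Total revenue: €345

Sorting: 115 (Pike), 98 (Apex), 82 (Helix), 77 (Stratus), 76 (Orion), 69 (Tessera), 67 (Willow), …
Winners (5 units): Pike, Apex, Helix, Stratus, Orion.
Highest unsuccessful bid: €69 → clearing price.
Total revenue = 5 × €69 = €345.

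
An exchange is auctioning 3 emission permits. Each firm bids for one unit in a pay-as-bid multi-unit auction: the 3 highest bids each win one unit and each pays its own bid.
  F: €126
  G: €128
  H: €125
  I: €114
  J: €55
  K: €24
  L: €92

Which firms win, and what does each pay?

G €128, F €126, H €125

Bids ranked high→low: 128 (G), 126 (F), 125 (H), 114 (I), 92 (L), …
The 3 highest are G, F, H.
Each winner pays its own bid: G €128, F €126, H €125.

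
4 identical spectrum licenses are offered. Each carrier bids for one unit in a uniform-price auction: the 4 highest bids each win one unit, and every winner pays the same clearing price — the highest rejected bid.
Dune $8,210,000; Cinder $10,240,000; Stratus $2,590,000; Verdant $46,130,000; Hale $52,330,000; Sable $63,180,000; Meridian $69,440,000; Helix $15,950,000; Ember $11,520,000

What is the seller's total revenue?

Bids ranked high→low: 69,440,000 (Meridian), 63,180,000 (Sable), 52,330,000 (Hale), 46,130,000 (Verdant), 15,950,000 (Helix), 11,520,000 (Ember), …
The 4 highest are Meridian, Sable, Hale, Verdant.
Clearing price = highest rejected bid = $15,950,000.
Total revenue = 4 × $15,950,000 = $63,800,000.

Total revenue: $63,800,000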